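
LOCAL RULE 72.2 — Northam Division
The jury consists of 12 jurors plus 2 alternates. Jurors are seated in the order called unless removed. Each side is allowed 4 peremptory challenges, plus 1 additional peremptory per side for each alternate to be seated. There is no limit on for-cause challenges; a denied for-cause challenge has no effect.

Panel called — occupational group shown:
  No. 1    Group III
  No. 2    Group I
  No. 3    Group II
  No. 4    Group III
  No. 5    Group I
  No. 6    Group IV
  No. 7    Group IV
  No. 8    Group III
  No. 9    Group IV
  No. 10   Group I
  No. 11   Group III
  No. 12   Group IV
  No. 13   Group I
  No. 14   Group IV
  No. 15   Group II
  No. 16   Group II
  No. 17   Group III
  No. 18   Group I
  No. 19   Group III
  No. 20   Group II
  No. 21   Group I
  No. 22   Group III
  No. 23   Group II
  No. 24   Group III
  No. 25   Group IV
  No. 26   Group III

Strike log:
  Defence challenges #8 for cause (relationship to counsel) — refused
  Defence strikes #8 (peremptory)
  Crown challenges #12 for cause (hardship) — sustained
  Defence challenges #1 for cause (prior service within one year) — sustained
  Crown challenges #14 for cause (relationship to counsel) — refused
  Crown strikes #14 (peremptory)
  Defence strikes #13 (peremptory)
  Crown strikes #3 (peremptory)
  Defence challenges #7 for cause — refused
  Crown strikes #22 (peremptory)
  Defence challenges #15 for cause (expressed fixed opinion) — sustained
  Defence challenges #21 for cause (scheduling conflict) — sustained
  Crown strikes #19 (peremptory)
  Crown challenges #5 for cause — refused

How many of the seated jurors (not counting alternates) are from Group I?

Removed: #1, #3, #8, #12, #13, #14, #15, #19, #21, #22.
Seated jurors 1–12: #2, #4, #5, #6, #7, #9, #10, #11, #16, #17, #18, #20 (alternates #23, #24 not counted).
Of those, in Group I: #2, #5, #10, #18 → 4.

4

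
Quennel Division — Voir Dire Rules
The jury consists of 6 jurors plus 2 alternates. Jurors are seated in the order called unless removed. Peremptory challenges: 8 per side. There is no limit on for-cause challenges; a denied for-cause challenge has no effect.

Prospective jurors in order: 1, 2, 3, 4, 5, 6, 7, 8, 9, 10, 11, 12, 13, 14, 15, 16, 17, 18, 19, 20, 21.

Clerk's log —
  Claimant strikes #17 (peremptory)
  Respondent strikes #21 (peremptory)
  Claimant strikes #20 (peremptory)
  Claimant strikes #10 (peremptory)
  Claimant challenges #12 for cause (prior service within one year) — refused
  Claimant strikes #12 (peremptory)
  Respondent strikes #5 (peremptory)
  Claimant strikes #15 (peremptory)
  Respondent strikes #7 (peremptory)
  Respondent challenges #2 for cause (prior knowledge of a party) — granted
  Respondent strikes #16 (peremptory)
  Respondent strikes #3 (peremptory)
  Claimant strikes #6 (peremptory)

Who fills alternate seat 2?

Removed: #2, #3, #5, #6, #7, #10, #12, #15, #16, #17, #20, #21.
Filling seats in venire order through position 8: #1, #4, #8, #9, #11, #13, #14, #18.
So alternate 2 is #18.

18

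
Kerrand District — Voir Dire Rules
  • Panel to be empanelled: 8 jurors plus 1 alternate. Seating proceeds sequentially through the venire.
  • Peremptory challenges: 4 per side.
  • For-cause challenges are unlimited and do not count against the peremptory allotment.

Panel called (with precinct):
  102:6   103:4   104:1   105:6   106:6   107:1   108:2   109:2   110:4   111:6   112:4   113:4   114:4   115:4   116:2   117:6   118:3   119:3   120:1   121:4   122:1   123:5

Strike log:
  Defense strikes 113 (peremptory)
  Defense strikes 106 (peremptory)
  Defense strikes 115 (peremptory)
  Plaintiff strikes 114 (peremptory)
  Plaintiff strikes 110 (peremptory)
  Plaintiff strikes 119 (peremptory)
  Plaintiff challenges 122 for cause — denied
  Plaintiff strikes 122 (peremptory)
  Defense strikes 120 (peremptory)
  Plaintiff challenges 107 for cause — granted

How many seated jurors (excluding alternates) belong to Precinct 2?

Removed: #106, #107, #110, #113, #114, #115, #119, #120, #122.
Seated jurors 1–8: #102, #103, #104, #105, #108, #109, #111, #112 (alternates #116 not counted).
Of those, in Precinct 2: #108, #109 → 2.

2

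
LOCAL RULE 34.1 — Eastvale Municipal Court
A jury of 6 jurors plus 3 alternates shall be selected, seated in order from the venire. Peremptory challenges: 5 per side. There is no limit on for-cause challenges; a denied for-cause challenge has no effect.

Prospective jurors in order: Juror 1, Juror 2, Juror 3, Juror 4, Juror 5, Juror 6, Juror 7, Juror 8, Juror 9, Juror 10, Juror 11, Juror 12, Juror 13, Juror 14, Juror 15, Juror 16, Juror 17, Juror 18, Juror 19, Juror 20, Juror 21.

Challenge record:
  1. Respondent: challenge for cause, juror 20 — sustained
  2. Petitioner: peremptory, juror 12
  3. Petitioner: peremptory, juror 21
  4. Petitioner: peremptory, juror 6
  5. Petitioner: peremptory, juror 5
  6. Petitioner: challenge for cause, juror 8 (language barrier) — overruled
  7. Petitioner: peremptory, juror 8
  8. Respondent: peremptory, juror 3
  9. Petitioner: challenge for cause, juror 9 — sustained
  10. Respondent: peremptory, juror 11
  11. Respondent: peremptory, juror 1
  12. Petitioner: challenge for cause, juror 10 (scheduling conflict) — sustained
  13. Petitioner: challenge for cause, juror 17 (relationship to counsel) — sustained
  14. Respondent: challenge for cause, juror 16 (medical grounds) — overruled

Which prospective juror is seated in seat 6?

Removed: #1, #3, #5, #6, #8, #9, #10, #11, #12, #17, #20, #21. (#16 stays — for-cause denied.)
Filling seats in venire order through position 6: #2, #4, #7, #13, #14, #15.
So seat 6 is #15.

15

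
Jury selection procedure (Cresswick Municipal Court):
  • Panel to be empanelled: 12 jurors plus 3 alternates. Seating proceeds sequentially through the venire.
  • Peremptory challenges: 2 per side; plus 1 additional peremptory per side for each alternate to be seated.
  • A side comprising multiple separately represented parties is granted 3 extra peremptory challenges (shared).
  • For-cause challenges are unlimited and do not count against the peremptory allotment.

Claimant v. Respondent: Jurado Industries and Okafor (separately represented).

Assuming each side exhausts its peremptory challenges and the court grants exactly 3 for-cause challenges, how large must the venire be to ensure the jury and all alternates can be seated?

Seats to fill: 12 + 3 alternates = 15.
Peremptories — Claimant: 2 + 1×3 = 5; Respondent: 2 + 1×3 + 3 = 8; total 13.
For-cause removals: 3.
Minimum venire: 15 + 13 + 3 = 31.

31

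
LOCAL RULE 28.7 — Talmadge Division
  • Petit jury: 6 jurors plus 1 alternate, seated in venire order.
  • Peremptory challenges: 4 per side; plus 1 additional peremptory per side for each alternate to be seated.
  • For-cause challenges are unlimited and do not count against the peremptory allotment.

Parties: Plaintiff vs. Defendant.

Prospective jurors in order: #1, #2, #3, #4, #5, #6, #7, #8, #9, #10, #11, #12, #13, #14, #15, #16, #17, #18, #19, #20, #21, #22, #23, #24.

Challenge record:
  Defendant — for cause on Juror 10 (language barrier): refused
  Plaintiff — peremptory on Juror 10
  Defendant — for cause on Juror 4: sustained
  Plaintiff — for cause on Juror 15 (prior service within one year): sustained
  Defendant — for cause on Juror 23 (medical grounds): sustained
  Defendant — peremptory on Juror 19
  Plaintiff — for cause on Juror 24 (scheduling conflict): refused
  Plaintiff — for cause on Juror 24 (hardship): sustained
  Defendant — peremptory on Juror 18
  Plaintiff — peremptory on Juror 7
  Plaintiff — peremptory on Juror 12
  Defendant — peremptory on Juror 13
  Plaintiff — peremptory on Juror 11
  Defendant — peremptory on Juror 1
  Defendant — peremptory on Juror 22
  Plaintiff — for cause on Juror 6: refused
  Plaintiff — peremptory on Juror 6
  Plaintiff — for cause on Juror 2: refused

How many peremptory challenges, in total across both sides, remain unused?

0

Plaintiff allotment: 4 base + 1 × 1 alternate = 5. Defendant allotment: 4 base + 1 × 1 alternate = 5.
Plaintiff peremptories used: #10, #7, #12, #11, #6 — 5 (for-cause on #15, #24, #24, #6, #2 don't count).
Defendant peremptories used: #19, #18, #13, #1, #22 — 5 (for-cause on #10, #4, #23 don't count).
Remaining: (5 − 5) + (5 − 5) = 0.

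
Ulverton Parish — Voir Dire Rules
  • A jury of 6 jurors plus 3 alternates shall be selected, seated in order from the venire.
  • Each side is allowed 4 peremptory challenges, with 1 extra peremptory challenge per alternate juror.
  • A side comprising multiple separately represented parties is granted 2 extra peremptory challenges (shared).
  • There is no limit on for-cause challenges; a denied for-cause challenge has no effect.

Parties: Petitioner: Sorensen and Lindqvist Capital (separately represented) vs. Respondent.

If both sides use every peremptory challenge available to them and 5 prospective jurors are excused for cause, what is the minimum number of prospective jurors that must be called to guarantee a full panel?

Seats to fill: 6 + 3 alternates = 9.
Peremptories — Petitioner: 4 + 1×3 + 2 = 9; Respondent: 4 + 1×3 = 7; total 16.
For-cause removals: 5.
Minimum venire: 9 + 16 + 5 = 30.

30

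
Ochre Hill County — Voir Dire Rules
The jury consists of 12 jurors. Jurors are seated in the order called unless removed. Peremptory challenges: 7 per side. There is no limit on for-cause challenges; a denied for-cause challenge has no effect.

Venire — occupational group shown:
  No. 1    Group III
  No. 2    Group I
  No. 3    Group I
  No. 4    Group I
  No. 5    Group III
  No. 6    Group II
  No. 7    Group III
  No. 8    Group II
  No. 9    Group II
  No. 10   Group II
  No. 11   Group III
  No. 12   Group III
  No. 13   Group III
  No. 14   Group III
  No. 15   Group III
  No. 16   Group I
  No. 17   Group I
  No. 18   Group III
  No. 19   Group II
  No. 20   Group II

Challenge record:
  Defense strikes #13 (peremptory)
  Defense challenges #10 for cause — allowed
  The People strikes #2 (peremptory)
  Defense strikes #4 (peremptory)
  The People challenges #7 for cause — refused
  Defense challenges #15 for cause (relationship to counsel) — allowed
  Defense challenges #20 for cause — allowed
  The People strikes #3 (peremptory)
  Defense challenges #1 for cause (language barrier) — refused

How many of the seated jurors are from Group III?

Removed: #2, #3, #4, #10, #13, #15, #20.
Seated jurors 1–12: #1, #5, #6, #7, #8, #9, #11, #12, #14, #16, #17, #18.
Of those, in Group III: #1, #5, #7, #11, #12, #14, #18 → 7.

7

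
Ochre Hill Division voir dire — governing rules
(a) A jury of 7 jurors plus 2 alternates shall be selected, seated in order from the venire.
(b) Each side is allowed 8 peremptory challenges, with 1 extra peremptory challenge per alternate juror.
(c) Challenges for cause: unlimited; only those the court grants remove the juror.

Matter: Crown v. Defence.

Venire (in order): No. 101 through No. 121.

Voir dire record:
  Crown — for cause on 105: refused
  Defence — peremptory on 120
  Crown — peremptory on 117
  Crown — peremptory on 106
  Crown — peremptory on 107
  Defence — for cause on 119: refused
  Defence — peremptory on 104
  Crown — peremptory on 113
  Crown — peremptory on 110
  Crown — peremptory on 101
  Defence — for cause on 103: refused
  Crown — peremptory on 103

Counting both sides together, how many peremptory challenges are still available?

11

Crown allotment: 8 base + 1 × 2 alternates = 10. Defence allotment: 8 base + 1 × 2 alternates = 10.
Crown peremptories used: #117, #106, #107, #113, #110, #101, #103 — 7 (the for-cause on #105 doesn't count).
Defence peremptories used: #120, #104 — 2 (for-cause on #119, #103 don't count).
Remaining: (10 − 7) + (10 − 2) = 11.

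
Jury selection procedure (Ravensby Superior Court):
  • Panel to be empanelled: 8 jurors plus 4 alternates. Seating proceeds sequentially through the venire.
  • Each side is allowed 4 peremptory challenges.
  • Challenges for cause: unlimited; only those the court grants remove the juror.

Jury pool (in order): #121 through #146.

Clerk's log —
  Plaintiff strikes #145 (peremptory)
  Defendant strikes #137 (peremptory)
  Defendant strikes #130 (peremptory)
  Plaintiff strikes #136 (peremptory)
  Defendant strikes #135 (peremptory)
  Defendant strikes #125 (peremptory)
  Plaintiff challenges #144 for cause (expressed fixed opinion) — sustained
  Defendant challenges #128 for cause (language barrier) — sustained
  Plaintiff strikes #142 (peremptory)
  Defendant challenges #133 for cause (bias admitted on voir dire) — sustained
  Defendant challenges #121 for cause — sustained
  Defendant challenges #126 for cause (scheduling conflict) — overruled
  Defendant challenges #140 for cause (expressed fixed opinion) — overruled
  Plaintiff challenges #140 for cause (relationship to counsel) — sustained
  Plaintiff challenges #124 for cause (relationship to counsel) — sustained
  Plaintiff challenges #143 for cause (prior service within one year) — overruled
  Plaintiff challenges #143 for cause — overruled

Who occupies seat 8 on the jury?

Removed: #121, #124, #125, #128, #130, #133, #135, #136, #137, #140, #142, #144, #145. (#126, #143 stay — for-cause denied.)
Seating in order: seats 1–8 → #122, #123, #126, #127, #129, #131, #132, #134; alternates → #138, #139, #141, #143.
So seat 8 is #134.

134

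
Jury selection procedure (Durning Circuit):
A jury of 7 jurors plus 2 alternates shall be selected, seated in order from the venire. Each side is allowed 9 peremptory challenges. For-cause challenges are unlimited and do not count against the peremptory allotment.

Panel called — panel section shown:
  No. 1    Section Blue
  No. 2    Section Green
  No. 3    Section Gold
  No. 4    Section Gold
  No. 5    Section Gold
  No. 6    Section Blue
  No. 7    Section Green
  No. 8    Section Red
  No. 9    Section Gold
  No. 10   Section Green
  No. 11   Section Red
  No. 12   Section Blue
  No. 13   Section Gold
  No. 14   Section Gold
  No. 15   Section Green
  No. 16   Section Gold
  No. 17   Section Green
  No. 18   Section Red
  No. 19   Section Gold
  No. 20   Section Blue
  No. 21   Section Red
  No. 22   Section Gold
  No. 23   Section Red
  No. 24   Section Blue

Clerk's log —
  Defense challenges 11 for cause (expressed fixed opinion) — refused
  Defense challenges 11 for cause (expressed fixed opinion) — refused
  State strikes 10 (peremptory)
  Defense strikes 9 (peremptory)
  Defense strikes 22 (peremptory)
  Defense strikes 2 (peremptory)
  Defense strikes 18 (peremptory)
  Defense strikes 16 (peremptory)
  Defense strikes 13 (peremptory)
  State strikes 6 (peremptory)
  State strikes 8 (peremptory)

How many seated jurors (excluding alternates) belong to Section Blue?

Removed: #2, #6, #8, #9, #10, #13, #16, #18, #22.
Seated jurors 1–7: #1, #3, #4, #5, #7, #11, #12 (alternates #14, #15 not counted).
Of those, in Section Blue: #1, #12 → 2.

2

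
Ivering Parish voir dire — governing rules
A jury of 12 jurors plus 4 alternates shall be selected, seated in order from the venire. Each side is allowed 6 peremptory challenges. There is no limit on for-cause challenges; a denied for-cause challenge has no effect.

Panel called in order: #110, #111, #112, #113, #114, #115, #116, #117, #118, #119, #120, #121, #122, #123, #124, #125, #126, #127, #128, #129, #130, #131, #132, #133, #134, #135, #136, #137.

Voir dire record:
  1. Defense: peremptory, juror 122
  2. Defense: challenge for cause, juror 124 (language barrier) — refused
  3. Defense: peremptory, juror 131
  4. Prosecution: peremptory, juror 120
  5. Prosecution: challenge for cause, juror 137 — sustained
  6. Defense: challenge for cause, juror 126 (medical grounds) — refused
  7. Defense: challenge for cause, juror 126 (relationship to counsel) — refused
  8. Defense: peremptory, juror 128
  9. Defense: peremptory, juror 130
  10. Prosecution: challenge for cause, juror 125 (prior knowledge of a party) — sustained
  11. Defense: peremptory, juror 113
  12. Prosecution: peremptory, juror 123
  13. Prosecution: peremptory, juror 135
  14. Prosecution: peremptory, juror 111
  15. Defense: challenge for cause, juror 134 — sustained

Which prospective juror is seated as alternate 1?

Removed: #111, #113, #120, #122, #123, #125, #128, #130, #131, #134, #135, #137. (#124, #126 stay — for-cause denied.)
Seating in order: seats 1–12 → #110, #112, #114, #115, #116, #117, #118, #119, #121, #124, #126, #127; alternates → #129, #132, #133, #136.
So alternate 1 is #129.

129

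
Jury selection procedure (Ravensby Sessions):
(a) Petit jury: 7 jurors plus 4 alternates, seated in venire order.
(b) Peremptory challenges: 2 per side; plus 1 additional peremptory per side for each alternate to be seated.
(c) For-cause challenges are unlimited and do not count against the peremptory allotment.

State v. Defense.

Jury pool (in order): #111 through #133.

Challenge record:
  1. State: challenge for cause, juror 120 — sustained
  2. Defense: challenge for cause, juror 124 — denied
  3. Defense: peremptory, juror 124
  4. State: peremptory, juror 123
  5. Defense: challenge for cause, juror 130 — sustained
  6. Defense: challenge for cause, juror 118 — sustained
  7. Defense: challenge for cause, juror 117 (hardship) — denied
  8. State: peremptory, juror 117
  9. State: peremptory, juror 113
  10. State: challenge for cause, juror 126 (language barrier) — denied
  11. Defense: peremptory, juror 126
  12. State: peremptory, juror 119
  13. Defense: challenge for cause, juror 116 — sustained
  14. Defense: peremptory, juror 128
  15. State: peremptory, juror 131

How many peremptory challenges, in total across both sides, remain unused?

State allotment: 2 base + 1 × 4 alternates = 6. Defense allotment: 2 base + 1 × 4 alternates = 6.
State peremptories used: #123, #117, #113, #119, #131 — 5 (for-cause on #120, #126 don't count).
Defense peremptories used: #124, #126, #128 — 3 (for-cause on #124, #130, #118, #117, #116 don't count).
Remaining: (6 − 5) + (6 − 3) = 4.

4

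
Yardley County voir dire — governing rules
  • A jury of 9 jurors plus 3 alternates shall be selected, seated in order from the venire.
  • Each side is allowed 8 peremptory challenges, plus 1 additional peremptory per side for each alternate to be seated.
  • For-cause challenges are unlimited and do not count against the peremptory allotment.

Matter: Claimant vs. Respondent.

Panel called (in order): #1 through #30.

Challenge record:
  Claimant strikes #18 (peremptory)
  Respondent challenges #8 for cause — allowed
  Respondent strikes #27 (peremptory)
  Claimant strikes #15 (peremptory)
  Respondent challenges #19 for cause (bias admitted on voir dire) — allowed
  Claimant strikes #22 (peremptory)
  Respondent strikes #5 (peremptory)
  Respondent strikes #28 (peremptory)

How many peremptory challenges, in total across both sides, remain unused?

16

Claimant allotment: 8 base + 1 × 3 alternates = 11. Respondent allotment: 8 base + 1 × 3 alternates = 11.
Claimant peremptories used: #18, #15, #22 — 3.
Respondent peremptories used: #27, #5, #28 — 3 (for-cause on #8, #19 don't count).
Remaining: (11 − 3) + (11 − 3) = 16.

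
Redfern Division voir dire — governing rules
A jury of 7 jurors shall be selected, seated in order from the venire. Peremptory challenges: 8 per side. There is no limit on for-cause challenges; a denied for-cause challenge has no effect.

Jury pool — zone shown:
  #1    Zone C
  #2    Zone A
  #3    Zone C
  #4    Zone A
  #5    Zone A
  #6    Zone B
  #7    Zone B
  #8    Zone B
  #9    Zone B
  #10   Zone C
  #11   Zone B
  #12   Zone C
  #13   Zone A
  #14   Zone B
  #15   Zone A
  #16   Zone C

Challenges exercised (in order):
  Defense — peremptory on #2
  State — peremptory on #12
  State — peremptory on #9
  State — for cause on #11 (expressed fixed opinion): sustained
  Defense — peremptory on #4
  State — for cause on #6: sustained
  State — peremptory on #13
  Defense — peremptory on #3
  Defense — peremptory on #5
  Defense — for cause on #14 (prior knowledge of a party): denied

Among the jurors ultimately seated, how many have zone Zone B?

Removed: #2, #3, #4, #5, #6, #9, #11, #12, #13.
Seated jurors 1–7: #1, #7, #8, #10, #14, #15, #16.
Of those, in Zone B: #7, #8, #14 → 3.

3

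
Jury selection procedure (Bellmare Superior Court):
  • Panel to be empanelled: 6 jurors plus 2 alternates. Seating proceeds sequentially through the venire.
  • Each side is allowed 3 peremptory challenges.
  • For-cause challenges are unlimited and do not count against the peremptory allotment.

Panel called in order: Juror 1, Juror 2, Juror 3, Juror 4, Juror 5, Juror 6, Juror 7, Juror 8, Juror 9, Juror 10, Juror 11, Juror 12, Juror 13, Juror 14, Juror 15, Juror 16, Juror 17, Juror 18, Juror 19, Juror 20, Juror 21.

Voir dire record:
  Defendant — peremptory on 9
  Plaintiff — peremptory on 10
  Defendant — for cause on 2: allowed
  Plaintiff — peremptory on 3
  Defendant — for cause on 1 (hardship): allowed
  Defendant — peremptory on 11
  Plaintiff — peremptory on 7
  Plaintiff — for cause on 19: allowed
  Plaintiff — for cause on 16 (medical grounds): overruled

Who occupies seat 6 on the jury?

13

Removed: #1, #2, #3, #7, #9, #10, #11, #19. (#16 stays — for-cause denied.)
Seating in order: seats 1–6 → #4, #5, #6, #8, #12, #13; alternates → #14, #15.
So seat 6 is #13.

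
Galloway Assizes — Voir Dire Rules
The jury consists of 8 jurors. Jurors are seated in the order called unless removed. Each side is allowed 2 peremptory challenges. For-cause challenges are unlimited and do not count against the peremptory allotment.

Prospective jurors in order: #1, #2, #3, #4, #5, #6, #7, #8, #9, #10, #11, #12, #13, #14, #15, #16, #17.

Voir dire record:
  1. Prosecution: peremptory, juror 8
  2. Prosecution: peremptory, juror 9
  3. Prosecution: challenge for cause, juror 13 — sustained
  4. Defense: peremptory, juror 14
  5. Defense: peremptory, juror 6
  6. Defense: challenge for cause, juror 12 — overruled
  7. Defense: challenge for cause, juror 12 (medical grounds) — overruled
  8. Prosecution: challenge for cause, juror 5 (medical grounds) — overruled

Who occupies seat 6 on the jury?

Removed: #6, #8, #9, #13, #14. (#5, #12 stay — for-cause denied.)
Seating in order: seats 1–8 → #1, #2, #3, #4, #5, #7, #10, #11.
So seat 6 is #7.

7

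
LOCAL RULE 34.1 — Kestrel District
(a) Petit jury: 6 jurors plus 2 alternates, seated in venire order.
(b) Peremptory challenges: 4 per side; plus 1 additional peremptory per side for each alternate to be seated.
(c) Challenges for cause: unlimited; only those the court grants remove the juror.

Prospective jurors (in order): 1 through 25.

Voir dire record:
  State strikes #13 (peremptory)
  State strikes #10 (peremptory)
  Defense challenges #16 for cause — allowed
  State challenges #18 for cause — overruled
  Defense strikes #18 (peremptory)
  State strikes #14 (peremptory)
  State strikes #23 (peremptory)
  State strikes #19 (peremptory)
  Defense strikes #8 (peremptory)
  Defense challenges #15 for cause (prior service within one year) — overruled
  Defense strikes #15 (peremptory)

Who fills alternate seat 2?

9

Removed: #8, #10, #13, #14, #15, #16, #18, #19, #23.
Filling seats in venire order through position 8: #1, #2, #3, #4, #5, #6, #7, #9.
So alternate 2 is #9.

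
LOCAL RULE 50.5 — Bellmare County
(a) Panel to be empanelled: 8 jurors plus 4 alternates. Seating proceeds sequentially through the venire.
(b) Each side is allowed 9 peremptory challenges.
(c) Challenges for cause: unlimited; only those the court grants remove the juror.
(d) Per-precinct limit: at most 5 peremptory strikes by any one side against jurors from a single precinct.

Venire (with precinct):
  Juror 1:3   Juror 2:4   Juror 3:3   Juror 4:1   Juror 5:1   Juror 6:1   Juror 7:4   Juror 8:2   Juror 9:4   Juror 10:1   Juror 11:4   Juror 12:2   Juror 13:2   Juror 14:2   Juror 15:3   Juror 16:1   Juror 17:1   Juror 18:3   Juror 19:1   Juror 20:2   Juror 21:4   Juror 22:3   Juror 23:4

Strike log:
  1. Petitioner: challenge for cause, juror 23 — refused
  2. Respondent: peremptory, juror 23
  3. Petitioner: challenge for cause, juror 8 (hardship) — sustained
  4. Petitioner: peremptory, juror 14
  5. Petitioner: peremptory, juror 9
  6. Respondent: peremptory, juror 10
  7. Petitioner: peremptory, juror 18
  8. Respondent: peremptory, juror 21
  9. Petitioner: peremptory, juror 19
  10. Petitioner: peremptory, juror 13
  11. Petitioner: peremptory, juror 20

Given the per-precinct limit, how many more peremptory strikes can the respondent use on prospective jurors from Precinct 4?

3

Respondent peremptories so far: #23, #10, #21 — 3 of 9 used, 6 left overall.
Against Precinct 4: #23, #21 — 2 used; per-precinct cap 5 leaves 3.
Binding limit: min(6, 3) = 3.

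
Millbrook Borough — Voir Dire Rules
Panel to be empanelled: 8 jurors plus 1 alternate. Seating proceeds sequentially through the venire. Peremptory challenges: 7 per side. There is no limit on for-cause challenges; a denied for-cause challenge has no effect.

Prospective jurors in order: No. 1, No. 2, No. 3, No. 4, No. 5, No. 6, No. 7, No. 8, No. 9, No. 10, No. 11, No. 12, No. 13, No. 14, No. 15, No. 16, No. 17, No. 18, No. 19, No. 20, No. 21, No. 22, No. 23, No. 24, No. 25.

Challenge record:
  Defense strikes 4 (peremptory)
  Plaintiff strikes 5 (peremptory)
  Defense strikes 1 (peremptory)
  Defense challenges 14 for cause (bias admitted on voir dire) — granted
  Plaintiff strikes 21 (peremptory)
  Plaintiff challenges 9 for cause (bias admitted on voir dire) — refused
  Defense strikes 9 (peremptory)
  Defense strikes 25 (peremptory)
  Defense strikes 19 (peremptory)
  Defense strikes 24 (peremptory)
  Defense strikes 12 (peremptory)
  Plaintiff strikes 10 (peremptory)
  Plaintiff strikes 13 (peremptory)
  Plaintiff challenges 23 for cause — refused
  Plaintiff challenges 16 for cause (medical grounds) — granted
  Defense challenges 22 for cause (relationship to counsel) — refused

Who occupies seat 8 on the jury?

Removed: #1, #4, #5, #9, #10, #12, #13, #14, #16, #19, #21, #24, #25. (#22, #23 stay — for-cause denied.)
Seating in order: seats 1–8 → #2, #3, #6, #7, #8, #11, #15, #17; alternates → #18.
So seat 8 is #17.

17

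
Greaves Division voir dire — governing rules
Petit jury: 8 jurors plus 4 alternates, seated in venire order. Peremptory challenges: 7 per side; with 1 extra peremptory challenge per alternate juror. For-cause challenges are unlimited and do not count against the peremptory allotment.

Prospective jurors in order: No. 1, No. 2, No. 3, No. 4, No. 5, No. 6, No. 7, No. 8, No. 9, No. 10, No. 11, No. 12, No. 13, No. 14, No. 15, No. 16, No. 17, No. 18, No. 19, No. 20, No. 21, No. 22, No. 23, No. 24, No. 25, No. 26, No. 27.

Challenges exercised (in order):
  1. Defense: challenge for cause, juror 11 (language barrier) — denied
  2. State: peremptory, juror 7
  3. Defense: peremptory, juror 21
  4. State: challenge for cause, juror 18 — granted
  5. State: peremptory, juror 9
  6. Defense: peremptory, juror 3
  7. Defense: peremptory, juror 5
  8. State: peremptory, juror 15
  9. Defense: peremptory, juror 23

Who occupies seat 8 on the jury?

12

Removed: #3, #5, #7, #9, #15, #18, #21, #23. (#11 stays — for-cause denied.)
Seating in order: seats 1–8 → #1, #2, #4, #6, #8, #10, #11, #12; alternates → #13, #14, #16, #17.
So seat 8 is #12.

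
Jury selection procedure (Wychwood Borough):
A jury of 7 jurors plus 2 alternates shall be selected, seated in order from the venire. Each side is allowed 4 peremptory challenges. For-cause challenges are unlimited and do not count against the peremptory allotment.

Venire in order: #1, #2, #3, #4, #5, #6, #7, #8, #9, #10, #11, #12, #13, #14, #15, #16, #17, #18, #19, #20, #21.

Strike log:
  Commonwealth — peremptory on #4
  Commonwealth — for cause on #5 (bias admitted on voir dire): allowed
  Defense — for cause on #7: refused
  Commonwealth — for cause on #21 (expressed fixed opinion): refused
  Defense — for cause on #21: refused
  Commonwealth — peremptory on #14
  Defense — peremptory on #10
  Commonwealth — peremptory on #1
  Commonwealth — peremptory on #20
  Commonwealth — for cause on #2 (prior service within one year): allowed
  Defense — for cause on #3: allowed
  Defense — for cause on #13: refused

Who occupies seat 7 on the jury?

Removed: #1, #2, #3, #4, #5, #10, #14, #20. (#7, #13, #21 stay — for-cause denied.)
Filling seats in venire order through position 7: #6, #7, #8, #9, #11, #12, #13.
So seat 7 is #13.

13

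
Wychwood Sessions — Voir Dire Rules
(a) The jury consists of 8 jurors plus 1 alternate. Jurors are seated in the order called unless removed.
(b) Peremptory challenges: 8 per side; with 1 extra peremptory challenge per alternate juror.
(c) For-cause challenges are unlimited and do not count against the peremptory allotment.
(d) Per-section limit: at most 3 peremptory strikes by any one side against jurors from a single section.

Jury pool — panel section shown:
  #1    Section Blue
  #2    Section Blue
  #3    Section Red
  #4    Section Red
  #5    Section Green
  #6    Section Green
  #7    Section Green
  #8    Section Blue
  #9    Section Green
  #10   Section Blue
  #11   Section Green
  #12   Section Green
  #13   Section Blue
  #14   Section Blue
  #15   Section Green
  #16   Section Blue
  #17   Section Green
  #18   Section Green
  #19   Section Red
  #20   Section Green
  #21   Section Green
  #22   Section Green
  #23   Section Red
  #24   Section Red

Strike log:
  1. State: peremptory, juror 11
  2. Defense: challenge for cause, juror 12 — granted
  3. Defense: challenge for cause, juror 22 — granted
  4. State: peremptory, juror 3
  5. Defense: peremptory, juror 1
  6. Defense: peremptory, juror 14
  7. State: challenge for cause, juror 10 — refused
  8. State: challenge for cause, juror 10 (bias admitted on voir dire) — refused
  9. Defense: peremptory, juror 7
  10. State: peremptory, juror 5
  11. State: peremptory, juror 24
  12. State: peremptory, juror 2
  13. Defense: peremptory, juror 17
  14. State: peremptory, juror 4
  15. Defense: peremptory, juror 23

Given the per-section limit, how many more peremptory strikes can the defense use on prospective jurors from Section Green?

Defense peremptories so far: #1, #14, #7, #17, #23 — 5 of 9 used, 4 left overall.
Against Section Green: #7, #17 — 2 used; per-section cap 3 leaves 1.
Binding limit: min(4, 1) = 1.

1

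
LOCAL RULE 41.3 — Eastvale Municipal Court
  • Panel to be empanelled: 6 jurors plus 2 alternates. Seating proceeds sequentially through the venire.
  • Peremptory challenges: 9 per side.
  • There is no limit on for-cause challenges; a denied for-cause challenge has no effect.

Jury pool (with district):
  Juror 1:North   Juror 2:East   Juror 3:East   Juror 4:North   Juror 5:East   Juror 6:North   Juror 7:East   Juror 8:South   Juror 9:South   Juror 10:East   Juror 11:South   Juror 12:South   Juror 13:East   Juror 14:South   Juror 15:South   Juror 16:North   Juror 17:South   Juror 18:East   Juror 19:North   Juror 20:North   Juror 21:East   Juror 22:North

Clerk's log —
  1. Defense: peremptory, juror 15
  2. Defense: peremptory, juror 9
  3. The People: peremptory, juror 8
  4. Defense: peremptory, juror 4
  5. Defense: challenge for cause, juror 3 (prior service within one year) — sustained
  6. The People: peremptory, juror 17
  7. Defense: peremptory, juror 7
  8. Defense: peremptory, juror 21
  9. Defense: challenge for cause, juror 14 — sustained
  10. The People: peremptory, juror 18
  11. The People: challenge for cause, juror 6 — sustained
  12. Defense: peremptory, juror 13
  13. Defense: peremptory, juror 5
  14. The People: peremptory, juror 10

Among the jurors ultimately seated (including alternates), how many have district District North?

Removed: #3, #4, #5, #6, #7, #8, #9, #10, #13, #14, #15, #17, #18, #21.
Seated (8 incl. alternates): #1, #2, #11, #12, #16, #19, #20, #22.
Of those, in District North: #1, #16, #19, #20, #22 → 5.

5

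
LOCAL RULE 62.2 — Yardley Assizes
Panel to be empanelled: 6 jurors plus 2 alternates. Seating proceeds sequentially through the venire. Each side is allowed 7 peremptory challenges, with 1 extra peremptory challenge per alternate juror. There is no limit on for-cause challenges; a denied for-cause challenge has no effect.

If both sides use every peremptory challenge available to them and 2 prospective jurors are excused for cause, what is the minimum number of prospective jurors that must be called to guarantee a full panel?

28

Seats to fill: 6 + 2 alternates = 8.
Peremptories: 7 + 1×2 = 9 per side × 2 sides = 18.
For-cause removals: 2.
Minimum venire: 8 + 18 + 2 = 28.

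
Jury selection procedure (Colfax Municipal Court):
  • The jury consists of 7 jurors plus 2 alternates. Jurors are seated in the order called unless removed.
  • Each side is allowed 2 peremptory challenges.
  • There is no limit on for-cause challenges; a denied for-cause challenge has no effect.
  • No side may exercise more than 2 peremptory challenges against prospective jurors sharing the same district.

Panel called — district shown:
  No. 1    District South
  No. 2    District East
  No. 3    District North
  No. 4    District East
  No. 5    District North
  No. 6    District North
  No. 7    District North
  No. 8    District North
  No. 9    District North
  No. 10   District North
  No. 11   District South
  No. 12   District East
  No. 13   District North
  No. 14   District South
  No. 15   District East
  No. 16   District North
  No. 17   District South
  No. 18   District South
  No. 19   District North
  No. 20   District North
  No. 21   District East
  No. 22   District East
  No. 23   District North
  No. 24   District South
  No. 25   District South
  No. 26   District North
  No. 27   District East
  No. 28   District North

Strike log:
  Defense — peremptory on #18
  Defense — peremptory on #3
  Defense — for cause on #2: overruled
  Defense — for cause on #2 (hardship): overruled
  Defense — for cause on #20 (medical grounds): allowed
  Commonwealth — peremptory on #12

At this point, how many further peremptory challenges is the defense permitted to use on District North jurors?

0

Defense peremptories so far: #18, #3 — 2 of 2 used, 0 left overall.
Against District North: #3 — 1 used; per-district cap 2 leaves 1.
Binding limit: min(0, 1) = 0.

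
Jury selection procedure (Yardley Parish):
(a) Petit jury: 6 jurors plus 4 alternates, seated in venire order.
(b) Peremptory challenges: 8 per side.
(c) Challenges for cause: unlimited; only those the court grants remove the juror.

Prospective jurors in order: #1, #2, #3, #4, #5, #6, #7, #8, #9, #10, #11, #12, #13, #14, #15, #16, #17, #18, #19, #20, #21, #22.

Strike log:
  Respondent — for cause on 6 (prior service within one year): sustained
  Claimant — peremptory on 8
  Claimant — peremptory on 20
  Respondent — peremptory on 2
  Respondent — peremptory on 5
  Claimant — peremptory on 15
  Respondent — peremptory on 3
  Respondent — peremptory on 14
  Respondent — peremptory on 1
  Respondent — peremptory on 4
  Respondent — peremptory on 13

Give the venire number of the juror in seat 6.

Removed: #1, #2, #3, #4, #5, #6, #8, #13, #14, #15, #20.
Seating in order: seats 1–6 → #7, #9, #10, #11, #12, #16; alternates → #17, #18, #19, #21.
So seat 6 is #16.

16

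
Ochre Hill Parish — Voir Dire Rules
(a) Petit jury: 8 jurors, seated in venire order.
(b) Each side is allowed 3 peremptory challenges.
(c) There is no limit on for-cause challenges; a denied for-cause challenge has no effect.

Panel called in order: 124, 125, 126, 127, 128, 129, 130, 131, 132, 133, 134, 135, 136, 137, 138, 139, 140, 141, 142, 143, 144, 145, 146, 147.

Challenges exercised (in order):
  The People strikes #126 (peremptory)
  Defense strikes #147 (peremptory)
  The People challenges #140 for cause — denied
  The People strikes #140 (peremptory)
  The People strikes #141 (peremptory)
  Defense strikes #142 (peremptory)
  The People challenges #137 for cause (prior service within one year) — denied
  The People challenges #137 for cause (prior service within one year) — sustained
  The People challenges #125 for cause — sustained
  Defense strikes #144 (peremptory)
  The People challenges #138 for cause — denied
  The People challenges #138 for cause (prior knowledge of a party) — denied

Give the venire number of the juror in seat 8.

133

Removed: #125, #126, #137, #140, #141, #142, #144, #147. (#138 stays — for-cause denied.)
Seating in order: seats 1–8 → #124, #127, #128, #129, #130, #131, #132, #133.
So seat 8 is #133.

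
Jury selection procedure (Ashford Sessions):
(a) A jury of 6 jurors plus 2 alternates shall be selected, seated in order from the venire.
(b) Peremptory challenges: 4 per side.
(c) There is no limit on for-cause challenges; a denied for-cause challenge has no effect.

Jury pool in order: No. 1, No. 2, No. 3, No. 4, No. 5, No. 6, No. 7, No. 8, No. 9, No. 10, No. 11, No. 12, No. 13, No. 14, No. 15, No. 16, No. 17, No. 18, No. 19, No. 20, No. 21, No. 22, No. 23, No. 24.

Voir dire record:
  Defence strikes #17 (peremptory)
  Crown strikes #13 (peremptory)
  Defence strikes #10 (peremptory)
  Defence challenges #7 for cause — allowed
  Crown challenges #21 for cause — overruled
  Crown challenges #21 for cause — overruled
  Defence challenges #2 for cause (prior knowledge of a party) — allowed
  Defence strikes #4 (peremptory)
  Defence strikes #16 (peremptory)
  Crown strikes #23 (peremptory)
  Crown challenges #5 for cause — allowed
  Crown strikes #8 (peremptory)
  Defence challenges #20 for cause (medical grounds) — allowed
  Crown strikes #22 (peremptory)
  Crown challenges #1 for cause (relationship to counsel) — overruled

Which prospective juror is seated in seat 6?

12

Removed: #2, #4, #5, #7, #8, #10, #13, #16, #17, #20, #22, #23. (#1, #21 stay — for-cause denied.)
Seating in order: seats 1–6 → #1, #3, #6, #9, #11, #12; alternates → #14, #15.
So seat 6 is #12.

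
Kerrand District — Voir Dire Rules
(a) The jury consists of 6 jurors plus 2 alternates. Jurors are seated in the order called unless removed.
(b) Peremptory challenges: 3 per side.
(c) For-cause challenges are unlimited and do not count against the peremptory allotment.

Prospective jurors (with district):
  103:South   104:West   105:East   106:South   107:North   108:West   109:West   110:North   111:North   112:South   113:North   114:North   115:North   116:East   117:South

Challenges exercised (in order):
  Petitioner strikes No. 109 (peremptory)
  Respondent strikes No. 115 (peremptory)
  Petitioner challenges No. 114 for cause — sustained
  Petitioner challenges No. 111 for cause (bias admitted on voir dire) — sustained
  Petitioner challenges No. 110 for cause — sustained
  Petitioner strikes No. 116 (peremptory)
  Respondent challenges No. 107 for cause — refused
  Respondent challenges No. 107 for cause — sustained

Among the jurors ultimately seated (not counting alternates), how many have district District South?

Removed: #107, #109, #110, #111, #114, #115, #116.
Seated jurors 1–6: #103, #104, #105, #106, #108, #112 (alternates #113, #117 not counted).
Of those, in District South: #103, #106, #112 → 3.

3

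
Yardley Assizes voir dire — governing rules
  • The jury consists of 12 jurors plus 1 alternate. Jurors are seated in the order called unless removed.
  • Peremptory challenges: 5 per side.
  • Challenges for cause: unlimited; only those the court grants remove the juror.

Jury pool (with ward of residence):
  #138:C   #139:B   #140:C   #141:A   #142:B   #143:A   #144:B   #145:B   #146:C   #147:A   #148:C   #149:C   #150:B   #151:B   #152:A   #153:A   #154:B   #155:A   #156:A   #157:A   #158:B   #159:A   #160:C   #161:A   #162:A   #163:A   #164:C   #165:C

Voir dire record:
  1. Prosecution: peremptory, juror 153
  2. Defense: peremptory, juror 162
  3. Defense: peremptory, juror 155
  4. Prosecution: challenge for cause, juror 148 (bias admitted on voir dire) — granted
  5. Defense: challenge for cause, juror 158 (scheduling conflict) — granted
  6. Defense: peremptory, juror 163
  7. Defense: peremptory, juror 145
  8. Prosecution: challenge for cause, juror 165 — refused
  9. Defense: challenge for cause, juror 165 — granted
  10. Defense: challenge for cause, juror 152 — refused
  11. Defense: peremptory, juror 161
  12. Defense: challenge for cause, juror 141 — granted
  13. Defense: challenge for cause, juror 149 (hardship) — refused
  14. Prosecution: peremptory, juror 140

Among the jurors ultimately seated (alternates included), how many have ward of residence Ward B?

6

Removed: #140, #141, #145, #148, #153, #155, #158, #161, #162, #163, #165.
Seated (13 incl. alternates): #138, #139, #142, #143, #144, #146, #147, #149, #150, #151, #152, #154, #156.
Of those, in Ward B: #139, #142, #144, #150, #151, #154 → 6.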